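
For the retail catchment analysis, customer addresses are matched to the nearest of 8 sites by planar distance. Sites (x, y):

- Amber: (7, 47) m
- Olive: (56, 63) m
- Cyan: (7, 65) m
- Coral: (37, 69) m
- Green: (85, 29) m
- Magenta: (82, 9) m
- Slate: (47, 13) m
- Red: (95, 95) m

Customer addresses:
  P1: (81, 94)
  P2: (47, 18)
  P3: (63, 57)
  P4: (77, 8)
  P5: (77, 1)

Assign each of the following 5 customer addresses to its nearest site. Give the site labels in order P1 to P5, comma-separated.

Red, Slate, Olive, Magenta, Magenta

P1 → Red (d²=197.00)
P2 → Slate (d²=25.00)
P3 → Olive (d²=85.00)
P4 → Magenta (d²=26.00)
P5 → Magenta (d²=89.00)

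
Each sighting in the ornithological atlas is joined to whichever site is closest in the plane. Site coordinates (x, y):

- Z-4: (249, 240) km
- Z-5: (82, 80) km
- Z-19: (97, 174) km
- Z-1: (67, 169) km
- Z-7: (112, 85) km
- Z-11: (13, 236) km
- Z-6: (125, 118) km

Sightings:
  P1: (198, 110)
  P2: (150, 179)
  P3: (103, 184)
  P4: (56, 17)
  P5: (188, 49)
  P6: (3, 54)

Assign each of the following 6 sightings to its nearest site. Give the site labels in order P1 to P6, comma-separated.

P1 → Z-6 (d²=5393.00)
P2 → Z-19 (d²=2834.00)
P3 → Z-19 (d²=136.00)
P4 → Z-5 (d²=4645.00)
P5 → Z-7 (d²=7072.00)
P6 → Z-5 (d²=6917.00)

Z-6, Z-19, Z-19, Z-5, Z-7, Z-5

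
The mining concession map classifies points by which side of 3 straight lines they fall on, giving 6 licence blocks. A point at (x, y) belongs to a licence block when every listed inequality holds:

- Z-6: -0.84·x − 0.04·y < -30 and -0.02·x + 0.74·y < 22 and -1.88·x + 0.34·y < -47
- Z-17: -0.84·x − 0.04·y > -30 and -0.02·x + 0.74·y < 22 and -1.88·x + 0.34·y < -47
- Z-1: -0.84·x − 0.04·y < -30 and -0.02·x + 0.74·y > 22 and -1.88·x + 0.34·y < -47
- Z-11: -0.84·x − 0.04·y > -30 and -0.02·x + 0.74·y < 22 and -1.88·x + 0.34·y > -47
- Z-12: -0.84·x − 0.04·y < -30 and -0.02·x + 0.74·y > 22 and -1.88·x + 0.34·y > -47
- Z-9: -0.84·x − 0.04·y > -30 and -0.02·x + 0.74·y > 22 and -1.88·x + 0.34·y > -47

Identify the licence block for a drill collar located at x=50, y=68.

Z-1

-0.84·50 − 0.04·68 = -44.720, which is < -30
-0.02·50 + 0.74·68 = 49.320, which is > 22
-1.88·50 + 0.34·68 = -70.880, which is < -47
This sign pattern matches Z-1.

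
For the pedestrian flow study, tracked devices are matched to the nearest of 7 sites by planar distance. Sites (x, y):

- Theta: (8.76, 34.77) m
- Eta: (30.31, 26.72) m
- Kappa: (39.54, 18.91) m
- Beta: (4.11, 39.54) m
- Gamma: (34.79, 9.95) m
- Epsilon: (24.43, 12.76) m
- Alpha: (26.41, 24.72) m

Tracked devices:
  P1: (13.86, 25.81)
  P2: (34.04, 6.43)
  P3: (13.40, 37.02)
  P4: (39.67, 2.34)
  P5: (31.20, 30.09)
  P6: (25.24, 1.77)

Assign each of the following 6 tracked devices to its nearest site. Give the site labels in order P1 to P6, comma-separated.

P1 → Theta (d²=106.29)
P2 → Gamma (d²=12.95)
P3 → Theta (d²=26.59)
P4 → Gamma (d²=81.73)
P5 → Eta (d²=12.15)
P6 → Epsilon (d²=121.44)

Theta, Gamma, Theta, Gamma, Eta, Epsilon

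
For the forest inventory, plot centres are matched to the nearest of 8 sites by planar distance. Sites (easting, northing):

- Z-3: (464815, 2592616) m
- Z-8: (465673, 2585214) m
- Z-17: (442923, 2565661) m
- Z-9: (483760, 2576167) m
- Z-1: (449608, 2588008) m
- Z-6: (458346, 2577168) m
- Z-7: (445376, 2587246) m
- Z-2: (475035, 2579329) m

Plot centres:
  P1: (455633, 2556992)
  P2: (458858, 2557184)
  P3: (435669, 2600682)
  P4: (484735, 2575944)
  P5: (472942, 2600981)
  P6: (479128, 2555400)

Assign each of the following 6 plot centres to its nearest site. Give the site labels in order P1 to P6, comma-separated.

P1 → Z-17 (d²=236695661.00)
P2 → Z-17 (d²=325783754.00)
P3 → Z-7 (d²=274751945.00)
P4 → Z-9 (d²=1000354.00)
P5 → Z-3 (d²=136021354.00)
P6 → Z-9 (d²=452723713.00)

Z-17, Z-17, Z-7, Z-9, Z-3, Z-9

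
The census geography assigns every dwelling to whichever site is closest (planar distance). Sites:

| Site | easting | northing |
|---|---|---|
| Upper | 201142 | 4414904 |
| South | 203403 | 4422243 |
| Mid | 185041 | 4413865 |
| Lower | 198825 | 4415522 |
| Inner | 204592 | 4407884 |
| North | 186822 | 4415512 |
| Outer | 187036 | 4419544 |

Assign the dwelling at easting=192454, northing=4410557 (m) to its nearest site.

Squared distances to each site:
Upper: 94377753.000; South: 256443197.000; Mid: 65895433.000; Lower: 65240866.000; Inner: 154475973.000; North: 56271449.000; Outer: 110120893.000.
Minimum at North.

North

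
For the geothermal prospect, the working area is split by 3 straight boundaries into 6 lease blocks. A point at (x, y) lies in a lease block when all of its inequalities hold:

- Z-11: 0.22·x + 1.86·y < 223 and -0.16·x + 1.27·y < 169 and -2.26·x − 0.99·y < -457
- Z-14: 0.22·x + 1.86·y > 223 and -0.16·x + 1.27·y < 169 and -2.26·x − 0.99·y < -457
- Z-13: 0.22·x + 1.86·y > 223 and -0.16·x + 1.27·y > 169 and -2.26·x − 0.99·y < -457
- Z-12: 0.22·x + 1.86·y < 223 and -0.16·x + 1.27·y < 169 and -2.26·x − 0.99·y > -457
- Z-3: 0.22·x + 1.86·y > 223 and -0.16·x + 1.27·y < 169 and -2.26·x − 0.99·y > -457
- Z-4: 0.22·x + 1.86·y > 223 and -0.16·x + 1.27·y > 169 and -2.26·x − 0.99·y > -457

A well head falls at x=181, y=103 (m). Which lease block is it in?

0.22·181 + 1.86·103 = 231.400, which is > 223
-0.16·181 + 1.27·103 = 101.850, which is < 169
-2.26·181 − 0.99·103 = -511.030, which is < -457
This sign pattern matches Z-14.

Z-14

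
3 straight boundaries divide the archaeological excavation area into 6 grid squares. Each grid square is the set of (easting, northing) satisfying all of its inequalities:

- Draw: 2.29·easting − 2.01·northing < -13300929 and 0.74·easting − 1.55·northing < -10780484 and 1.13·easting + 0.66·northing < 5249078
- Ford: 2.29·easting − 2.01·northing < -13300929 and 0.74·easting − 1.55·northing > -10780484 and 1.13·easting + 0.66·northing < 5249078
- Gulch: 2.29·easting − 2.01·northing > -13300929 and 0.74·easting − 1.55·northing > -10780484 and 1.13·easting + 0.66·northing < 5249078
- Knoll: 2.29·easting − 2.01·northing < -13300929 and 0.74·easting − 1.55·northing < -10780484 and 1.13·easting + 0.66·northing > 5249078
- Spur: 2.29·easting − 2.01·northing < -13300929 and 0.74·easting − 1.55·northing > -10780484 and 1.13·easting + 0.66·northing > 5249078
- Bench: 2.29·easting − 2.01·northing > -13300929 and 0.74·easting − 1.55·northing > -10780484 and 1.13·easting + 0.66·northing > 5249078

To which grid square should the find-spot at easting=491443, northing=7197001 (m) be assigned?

Knoll

2.29·491443 − 2.01·7197001 = -13340567.540, which is < -13300929
0.74·491443 − 1.55·7197001 = -10791683.730, which is < -10780484
1.13·491443 + 0.66·7197001 = 5305351.250, which is > 5249078
This sign pattern matches Knoll.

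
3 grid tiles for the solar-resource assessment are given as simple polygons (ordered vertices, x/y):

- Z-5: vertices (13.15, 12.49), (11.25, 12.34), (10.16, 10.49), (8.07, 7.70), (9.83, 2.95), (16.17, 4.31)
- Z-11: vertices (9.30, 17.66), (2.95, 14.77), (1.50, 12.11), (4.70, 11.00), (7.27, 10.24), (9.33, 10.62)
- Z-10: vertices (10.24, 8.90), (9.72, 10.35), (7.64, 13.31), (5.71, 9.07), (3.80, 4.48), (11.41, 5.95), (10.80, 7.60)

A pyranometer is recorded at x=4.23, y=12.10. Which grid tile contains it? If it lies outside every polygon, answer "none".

Z-11

Cast a ray rightward from (4.23, 12.10). For each polygon, the edges (by vertex number in listed order) whose endpoints lie on opposite sides of y = 12.10, where each meets that height, and whether that is right or left of the point:
Z-5: 2–3 at x≈11.109 (right), 6–1 at x≈13.294 (right) → 2 crossings.
Z-11: 3–4 at x≈1.529 (left), 6–1 at x≈9.324 (right) → 1 crossing.
Z-10: 2–3 at x≈8.490 (right), 3–4 at x≈7.089 (right) → 2 crossings.
Only Z-11 has an odd count, so the point is inside Z-11.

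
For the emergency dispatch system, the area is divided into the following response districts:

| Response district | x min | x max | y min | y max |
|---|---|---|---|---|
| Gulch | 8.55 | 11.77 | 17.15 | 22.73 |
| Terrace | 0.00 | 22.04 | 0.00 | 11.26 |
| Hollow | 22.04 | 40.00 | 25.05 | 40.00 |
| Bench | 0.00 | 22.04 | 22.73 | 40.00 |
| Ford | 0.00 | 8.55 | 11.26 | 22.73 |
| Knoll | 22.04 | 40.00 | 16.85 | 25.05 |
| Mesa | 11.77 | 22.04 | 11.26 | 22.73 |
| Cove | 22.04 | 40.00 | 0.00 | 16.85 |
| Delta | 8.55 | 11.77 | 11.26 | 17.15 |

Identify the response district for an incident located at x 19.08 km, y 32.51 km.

Bench

The point has x = 19.08 and y = 32.51.
Only Bench satisfies 0.00 ≤ x ≤ 22.04 and 22.73 ≤ y ≤ 40.00.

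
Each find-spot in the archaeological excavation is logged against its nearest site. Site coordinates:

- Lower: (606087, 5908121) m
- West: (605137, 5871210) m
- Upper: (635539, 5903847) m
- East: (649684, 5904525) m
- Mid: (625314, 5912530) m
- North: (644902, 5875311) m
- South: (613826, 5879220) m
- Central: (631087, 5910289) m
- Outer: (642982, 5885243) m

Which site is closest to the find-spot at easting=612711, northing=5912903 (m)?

Squared distances to each site:
Lower: 66744900.000; West: 1795671725.000; Upper: 603128720.000; East: 1437193613.000; Mid: 158974738.000; North: 2449418945.000; South: 1135787714.000; Central: 344510372.000; Outer: 1681409041.000.
Minimum at Lower.

Lower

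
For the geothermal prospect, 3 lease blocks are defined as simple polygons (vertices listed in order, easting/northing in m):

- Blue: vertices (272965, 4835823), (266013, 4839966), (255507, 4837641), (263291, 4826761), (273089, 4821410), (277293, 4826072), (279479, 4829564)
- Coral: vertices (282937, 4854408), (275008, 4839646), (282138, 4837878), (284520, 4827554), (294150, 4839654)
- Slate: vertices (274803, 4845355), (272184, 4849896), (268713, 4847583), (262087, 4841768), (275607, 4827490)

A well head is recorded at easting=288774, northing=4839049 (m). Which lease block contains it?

Cast a ray rightward from (288774, 4839049). For each polygon, the edges (by vertex number in listed order) whose endpoints lie on opposite sides of northing = 4839049, where each meets that height, and whether that is right or left of the point:
Blue: 1–2 at easting≈267551.7 (left), 2–3 at easting≈261869.3 (left) → 0 crossings.
Coral: 2–3 at easting≈277415.6 (left), 4–5 at easting≈293668.5 (right) → 1 crossing.
Slate: 4–5 at easting≈264661.7 (left), 5–1 at easting≈275086.8 (left) → 0 crossings.
Only Coral has an odd count, so the point is inside Coral.

Coral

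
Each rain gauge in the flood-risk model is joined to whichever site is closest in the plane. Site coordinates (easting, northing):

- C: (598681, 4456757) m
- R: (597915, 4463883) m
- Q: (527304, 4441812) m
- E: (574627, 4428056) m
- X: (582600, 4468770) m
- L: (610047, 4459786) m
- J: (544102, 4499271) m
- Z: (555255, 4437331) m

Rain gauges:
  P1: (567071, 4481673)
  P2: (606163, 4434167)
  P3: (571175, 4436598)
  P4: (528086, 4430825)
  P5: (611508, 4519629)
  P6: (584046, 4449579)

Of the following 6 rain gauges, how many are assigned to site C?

2

P1 → X
P2 → C
P3 → E
P4 → Q
P5 → R
P6 → C
2 of the 6 go to C.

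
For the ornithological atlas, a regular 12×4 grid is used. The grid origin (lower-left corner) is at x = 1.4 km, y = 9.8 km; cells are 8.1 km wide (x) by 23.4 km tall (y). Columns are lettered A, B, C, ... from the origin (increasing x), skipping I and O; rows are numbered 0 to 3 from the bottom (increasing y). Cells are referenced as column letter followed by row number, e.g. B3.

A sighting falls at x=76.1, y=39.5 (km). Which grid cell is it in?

Column index: ⌊(76.1 − 1.4) / 8.1⌋ = ⌊9.222⌋ = 9 → column K
Row offset from origin: ⌊(39.5 − 9.8) / 23.4⌋ = ⌊1.269⌋ = 1 → row 1

K1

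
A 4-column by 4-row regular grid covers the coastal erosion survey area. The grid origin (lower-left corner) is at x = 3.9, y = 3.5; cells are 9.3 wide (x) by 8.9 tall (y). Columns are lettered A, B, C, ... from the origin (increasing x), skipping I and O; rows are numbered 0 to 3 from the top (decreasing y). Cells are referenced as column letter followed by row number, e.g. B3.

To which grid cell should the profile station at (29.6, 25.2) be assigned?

Column index: ⌊(29.6 − 3.9) / 9.3⌋ = ⌊2.763⌋ = 2 → column C
Row offset from origin: ⌊(25.2 − 3.5) / 8.9⌋ = ⌊2.438⌋ = 2 → row 1 (counted from top)

C1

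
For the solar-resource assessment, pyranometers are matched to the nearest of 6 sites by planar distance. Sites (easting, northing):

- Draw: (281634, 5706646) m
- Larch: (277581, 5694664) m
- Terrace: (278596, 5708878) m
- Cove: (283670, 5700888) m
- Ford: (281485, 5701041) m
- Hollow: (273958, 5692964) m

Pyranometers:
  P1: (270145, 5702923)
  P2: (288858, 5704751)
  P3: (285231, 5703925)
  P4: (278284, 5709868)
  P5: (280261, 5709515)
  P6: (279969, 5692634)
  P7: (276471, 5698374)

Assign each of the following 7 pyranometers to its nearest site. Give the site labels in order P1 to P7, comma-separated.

P1 → Terrace (d²=106881426.00)
P2 → Cove (d²=41838113.00)
P3 → Cove (d²=11660090.00)
P4 → Terrace (d²=1077444.00)
P5 → Terrace (d²=3177994.00)
P6 → Larch (d²=9823444.00)
P7 → Larch (d²=14996200.00)

Terrace, Cove, Cove, Terrace, Terrace, Larch, Larch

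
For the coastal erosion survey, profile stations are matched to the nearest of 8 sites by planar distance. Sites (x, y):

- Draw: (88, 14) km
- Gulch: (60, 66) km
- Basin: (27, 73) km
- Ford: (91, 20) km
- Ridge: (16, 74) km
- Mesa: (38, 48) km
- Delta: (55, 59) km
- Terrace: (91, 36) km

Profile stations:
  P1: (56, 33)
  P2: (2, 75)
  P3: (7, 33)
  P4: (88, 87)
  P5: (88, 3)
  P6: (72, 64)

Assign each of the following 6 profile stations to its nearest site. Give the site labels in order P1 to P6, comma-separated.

P1 → Mesa (d²=549.00)
P2 → Ridge (d²=197.00)
P3 → Mesa (d²=1186.00)
P4 → Gulch (d²=1225.00)
P5 → Draw (d²=121.00)
P6 → Gulch (d²=148.00)

Mesa, Ridge, Mesa, Gulch, Draw, Gulch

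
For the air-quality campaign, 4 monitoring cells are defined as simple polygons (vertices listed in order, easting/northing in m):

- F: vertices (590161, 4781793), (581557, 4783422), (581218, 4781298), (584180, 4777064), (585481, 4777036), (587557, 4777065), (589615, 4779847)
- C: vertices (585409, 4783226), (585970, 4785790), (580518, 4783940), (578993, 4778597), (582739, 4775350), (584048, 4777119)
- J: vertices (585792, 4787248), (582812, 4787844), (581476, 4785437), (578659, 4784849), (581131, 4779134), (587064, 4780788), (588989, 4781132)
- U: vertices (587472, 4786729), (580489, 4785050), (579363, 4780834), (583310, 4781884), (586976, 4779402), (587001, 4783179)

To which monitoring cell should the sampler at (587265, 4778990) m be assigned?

Cast a ray rightward from (587265, 4778990). For each polygon, the edges (by vertex number in listed order) whose endpoints lie on opposite sides of northing = 4778990, where each meets that height, and whether that is right or left of the point:
F: 3–4 at easting≈582832.6 (left), 6–7 at easting≈588981.0 (right) → 1 crossing.
C: 3–4 at easting≈579105.2 (left), 6–1 at easting≈584465.0 (left) → 0 crossings.
J: no edge straddles that height → 0 crossings.
U: no edge straddles that height → 0 crossings.
Only F has an odd count, so the point is inside F.

F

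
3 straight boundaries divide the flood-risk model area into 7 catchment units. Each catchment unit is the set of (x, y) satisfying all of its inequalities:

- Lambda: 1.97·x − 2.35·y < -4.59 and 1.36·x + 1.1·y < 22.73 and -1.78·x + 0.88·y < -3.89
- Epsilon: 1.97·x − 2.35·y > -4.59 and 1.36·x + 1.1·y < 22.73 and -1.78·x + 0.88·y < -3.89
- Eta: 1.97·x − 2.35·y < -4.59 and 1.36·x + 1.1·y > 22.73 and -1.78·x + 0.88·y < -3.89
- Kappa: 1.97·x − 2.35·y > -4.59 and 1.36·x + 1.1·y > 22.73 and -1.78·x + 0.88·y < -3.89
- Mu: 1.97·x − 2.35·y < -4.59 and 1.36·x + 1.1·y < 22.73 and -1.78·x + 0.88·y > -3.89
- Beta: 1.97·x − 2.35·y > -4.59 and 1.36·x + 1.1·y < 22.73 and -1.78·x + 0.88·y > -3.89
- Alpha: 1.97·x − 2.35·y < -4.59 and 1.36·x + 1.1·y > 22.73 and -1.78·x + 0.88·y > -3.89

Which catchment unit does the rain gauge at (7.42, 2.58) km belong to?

Epsilon

1.97·7.42 − 2.35·2.58 = 8.554, which is > -4.59
1.36·7.42 + 1.1·2.58 = 12.929, which is < 22.73
-1.78·7.42 + 0.88·2.58 = -10.937, which is < -3.89
This sign pattern matches Epsilon.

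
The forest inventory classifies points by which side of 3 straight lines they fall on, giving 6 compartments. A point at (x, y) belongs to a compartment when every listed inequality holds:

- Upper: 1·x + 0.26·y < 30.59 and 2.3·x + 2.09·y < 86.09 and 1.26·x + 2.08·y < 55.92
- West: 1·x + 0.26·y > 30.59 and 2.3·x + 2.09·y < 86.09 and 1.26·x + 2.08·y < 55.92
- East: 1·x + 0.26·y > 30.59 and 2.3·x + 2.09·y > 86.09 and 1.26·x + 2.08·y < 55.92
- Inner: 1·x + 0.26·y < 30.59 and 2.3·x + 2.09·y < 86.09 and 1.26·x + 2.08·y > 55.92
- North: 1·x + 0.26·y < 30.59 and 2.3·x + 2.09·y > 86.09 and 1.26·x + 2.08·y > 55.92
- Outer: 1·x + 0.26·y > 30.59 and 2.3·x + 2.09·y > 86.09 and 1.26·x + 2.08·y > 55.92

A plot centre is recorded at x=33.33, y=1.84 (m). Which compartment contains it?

West

1·33.33 + 0.26·1.84 = 33.808, which is > 30.59
2.3·33.33 + 2.09·1.84 = 80.505, which is < 86.09
1.26·33.33 + 2.08·1.84 = 45.823, which is < 55.92
This sign pattern matches West.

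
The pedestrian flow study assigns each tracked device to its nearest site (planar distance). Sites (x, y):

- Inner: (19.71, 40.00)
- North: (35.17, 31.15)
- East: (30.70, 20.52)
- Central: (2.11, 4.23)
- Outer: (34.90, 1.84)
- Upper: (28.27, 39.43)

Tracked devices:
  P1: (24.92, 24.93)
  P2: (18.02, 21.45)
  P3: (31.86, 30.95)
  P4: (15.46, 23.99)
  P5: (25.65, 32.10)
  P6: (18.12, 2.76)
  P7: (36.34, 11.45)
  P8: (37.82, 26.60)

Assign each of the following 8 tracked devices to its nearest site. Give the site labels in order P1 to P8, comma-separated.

P1 → East (d²=52.86)
P2 → East (d²=161.65)
P3 → North (d²=11.00)
P4 → East (d²=244.30)
P5 → Upper (d²=60.59)
P6 → Central (d²=258.48)
P7 → Outer (d²=94.43)
P8 → North (d²=27.72)

East, East, North, East, Upper, Central, Outer, North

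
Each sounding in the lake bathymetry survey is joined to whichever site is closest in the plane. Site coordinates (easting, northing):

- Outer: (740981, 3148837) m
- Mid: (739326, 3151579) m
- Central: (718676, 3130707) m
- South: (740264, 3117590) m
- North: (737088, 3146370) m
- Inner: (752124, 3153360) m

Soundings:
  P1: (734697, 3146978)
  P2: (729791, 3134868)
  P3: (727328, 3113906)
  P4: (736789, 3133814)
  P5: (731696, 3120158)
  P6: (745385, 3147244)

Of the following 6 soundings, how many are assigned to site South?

2

P1 → North
P2 → Central
P3 → South
P4 → North
P5 → South
P6 → Outer
2 of the 6 go to South.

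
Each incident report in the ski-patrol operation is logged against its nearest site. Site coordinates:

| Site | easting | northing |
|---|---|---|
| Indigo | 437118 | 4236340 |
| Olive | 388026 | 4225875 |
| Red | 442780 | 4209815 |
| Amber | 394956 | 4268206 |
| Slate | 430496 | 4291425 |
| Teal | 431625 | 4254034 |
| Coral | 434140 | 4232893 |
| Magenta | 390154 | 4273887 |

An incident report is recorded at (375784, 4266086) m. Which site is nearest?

Magenta

Squared distances to each site:
Indigo: 4646684072.000; Olive: 1766791085.000; Red: 7654889457.000; Amber: 372059984.000; Slate: 3635467865.000; Teal: 3263467985.000; Coral: 4507197985.000; Magenta: 267352501.000.
Minimum at Magenta.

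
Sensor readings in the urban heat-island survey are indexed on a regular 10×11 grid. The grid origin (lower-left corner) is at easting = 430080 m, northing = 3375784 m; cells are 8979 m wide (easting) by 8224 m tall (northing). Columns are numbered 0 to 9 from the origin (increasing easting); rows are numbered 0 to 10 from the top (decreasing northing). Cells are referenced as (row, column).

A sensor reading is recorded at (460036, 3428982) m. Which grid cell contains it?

(4, 3)

Column index: ⌊(460036 − 430080) / 8979⌋ = ⌊3.336⌋ = 3
Row offset from origin: ⌊(3428982 − 3375784) / 8224⌋ = ⌊6.469⌋ = 6 → row 4 (counted from top)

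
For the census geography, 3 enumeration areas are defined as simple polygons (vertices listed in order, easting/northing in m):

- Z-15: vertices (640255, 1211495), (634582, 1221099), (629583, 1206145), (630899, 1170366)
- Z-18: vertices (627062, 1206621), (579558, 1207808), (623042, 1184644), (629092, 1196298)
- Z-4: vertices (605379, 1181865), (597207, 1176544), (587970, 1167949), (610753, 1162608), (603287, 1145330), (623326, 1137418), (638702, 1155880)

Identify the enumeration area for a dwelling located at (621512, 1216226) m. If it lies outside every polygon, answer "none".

Cast a ray rightward from (621512, 1216226). For each polygon, the edges (by vertex number in listed order) whose endpoints lie on opposite sides of northing = 1216226, where each meets that height, and whether that is right or left of the point:
Z-15: 1–2 at easting≈637460.4 (right), 2–3 at easting≈632953.0 (right) → 2 crossings.
Z-18: no edge straddles that height → 0 crossings.
Z-4: no edge straddles that height → 0 crossings.
All counts are even, so the point lies outside every listed polygon.

none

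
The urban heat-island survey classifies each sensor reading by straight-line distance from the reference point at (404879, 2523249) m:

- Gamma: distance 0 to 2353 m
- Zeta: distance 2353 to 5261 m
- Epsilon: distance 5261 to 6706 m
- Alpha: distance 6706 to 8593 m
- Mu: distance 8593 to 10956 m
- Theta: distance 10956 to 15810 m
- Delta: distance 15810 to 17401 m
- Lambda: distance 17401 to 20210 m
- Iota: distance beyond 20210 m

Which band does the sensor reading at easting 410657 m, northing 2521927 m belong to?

Distance = √((410657−404879)² + (2521927−2523249)²) = √(33385284.000 + 1747684.000) = 5927.307 m.
5261 ≤ 5927.307 < 6706 → Epsilon.

Epsilon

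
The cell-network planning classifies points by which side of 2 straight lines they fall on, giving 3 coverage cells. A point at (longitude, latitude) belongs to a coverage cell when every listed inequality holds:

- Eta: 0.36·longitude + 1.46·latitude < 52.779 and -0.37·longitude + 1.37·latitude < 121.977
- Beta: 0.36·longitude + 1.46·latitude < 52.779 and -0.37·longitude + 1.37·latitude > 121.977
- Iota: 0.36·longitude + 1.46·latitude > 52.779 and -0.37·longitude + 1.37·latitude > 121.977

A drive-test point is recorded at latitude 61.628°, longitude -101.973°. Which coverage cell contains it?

0.36·-101.973 + 1.46·61.628 = 53.267, which is > 52.779
-0.37·-101.973 + 1.37·61.628 = 122.160, which is > 121.977
This sign pattern matches Iota.

Iota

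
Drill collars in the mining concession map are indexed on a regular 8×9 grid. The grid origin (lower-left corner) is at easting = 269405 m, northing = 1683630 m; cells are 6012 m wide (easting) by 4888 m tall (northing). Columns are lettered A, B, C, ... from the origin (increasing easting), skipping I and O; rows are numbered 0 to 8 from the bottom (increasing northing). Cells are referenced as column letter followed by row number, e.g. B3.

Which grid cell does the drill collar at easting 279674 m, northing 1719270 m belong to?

B7

Column index: ⌊(279674 − 269405) / 6012⌋ = ⌊1.708⌋ = 1 → column B
Row offset from origin: ⌊(1719270 − 1683630) / 4888⌋ = ⌊7.291⌋ = 7 → row 7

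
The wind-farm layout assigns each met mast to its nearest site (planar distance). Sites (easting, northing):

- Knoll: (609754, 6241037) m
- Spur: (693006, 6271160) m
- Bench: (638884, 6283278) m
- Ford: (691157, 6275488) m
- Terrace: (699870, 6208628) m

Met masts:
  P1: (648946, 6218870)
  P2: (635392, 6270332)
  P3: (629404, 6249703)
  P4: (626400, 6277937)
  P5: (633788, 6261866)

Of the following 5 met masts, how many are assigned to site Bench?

3

P1 → Knoll
P2 → Bench
P3 → Knoll
P4 → Bench
P5 → Bench
3 of the 5 go to Bench.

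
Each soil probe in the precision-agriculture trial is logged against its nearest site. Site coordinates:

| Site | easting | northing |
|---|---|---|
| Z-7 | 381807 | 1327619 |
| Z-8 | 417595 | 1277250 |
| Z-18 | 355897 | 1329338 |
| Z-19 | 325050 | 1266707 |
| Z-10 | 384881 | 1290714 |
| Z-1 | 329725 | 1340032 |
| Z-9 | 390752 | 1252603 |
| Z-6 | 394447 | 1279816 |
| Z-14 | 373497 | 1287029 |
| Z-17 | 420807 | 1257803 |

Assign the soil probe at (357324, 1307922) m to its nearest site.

Z-18

Squared distances to each site:
Z-7: 987389098.000; Z-8: 4573365025.000; Z-18: 460681385.000; Z-19: 2740287301.000; Z-10: 1055503513.000; Z-1: 1792756901.000; Z-9: 4177622945.000; Z-6: 2168064365.000; Z-14: 698083378.000; Z-17: 6542005450.000.
Minimum at Z-18.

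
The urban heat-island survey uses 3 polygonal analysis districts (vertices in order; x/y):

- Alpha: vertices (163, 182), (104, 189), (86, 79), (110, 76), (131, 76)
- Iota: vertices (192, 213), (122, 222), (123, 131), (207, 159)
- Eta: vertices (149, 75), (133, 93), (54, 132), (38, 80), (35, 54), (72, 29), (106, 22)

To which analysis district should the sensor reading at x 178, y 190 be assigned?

Iota

Cast a ray rightward from (178, 190). For each polygon, the edges (by vertex number in listed order) whose endpoints lie on opposite sides of y = 190, where each meets that height, and whether that is right or left of the point:
Alpha: no edge straddles that height → 0 crossings.
Iota: 2–3 at x≈122.4 (left), 4–1 at x≈198.4 (right) → 1 crossing.
Eta: no edge straddles that height → 0 crossings.
Only Iota has an odd count, so the point is inside Iota.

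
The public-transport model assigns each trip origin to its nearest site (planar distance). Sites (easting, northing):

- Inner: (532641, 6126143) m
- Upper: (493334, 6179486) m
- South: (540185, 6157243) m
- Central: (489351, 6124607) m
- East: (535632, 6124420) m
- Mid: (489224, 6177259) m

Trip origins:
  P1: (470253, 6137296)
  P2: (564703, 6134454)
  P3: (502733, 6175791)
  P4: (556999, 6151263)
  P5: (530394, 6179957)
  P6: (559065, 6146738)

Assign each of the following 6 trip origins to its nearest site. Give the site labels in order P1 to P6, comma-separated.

Central, East, Upper, South, South, South

P1 → Central (d²=525744325.00)
P2 → East (d²=945804197.00)
P3 → Upper (d²=101994226.00)
P4 → South (d²=318470996.00)
P5 → South (d²=611789477.00)
P6 → South (d²=466809425.00)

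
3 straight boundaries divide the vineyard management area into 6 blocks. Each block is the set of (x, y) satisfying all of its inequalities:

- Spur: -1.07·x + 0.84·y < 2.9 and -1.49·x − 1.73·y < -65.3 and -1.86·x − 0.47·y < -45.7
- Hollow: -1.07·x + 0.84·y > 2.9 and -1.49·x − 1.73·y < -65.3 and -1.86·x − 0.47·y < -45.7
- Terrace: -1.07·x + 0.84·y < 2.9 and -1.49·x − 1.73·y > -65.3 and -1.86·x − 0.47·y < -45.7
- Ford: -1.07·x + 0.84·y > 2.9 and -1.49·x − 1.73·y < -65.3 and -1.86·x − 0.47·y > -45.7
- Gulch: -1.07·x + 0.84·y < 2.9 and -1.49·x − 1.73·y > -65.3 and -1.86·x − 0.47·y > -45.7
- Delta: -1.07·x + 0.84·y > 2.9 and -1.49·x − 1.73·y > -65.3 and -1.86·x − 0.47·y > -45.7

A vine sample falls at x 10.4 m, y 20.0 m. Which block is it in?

-1.07·10.4 + 0.84·20.0 = 5.672, which is > 2.9
-1.49·10.4 − 1.73·20.0 = -50.096, which is > -65.3
-1.86·10.4 − 0.47·20.0 = -28.744, which is > -45.7
This sign pattern matches Delta.

Delta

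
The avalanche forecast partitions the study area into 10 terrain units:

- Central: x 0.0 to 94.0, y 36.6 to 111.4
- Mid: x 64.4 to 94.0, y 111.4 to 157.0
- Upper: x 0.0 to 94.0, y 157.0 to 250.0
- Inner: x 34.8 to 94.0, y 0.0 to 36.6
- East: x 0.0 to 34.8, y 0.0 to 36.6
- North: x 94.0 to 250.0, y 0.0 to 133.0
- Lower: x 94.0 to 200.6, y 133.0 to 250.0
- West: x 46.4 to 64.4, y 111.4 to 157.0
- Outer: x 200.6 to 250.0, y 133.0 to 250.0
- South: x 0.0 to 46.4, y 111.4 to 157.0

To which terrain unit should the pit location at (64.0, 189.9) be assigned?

The point has x = 64.0 and y = 189.9.
Only Upper satisfies 0.0 ≤ x ≤ 94.0 and 157.0 ≤ y ≤ 250.0.

Upper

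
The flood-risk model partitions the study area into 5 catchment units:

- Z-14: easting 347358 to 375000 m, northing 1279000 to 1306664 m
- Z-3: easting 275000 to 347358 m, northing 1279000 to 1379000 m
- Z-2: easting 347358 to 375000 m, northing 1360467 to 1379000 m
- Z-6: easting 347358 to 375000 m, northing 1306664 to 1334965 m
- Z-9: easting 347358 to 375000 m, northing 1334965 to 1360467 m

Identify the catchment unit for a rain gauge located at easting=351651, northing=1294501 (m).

Z-14

The point has easting = 351651 and northing = 1294501.
Only Z-14 satisfies 347358 ≤ easting ≤ 375000 and 1279000 ≤ northing ≤ 1306664.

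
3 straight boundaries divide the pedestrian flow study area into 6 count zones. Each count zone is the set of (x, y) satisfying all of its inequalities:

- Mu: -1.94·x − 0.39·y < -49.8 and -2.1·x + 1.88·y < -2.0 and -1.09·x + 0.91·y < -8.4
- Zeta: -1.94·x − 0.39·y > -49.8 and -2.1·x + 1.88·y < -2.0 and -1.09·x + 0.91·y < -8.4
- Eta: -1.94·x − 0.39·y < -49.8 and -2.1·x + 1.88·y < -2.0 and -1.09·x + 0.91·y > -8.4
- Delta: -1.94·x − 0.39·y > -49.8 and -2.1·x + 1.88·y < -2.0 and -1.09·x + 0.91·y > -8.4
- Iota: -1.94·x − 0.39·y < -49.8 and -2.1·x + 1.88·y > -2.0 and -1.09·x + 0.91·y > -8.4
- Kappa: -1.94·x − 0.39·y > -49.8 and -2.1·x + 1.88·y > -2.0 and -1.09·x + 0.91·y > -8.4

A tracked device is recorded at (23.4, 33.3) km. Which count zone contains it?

Iota

-1.94·23.4 − 0.39·33.3 = -58.383, which is < -49.8
-2.1·23.4 + 1.88·33.3 = 13.464, which is > -2.0
-1.09·23.4 + 0.91·33.3 = 4.797, which is > -8.4
This sign pattern matches Iota.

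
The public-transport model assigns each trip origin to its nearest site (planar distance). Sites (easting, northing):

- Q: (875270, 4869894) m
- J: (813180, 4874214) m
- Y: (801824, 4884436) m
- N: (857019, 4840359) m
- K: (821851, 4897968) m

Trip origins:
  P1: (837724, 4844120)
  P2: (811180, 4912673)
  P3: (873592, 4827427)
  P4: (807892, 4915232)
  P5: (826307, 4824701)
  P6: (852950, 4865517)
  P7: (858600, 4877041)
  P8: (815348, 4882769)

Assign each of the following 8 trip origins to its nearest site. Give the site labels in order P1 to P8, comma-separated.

N, K, N, K, N, Q, Q, J

P1 → N (d²=386442146.00)
P2 → K (d²=330107266.00)
P3 → N (d²=441900953.00)
P4 → K (d²=492899377.00)
P5 → N (d²=1188399908.00)
P6 → Q (d²=517340529.00)
P7 → Q (d²=328968509.00)
P8 → J (d²=77888249.00)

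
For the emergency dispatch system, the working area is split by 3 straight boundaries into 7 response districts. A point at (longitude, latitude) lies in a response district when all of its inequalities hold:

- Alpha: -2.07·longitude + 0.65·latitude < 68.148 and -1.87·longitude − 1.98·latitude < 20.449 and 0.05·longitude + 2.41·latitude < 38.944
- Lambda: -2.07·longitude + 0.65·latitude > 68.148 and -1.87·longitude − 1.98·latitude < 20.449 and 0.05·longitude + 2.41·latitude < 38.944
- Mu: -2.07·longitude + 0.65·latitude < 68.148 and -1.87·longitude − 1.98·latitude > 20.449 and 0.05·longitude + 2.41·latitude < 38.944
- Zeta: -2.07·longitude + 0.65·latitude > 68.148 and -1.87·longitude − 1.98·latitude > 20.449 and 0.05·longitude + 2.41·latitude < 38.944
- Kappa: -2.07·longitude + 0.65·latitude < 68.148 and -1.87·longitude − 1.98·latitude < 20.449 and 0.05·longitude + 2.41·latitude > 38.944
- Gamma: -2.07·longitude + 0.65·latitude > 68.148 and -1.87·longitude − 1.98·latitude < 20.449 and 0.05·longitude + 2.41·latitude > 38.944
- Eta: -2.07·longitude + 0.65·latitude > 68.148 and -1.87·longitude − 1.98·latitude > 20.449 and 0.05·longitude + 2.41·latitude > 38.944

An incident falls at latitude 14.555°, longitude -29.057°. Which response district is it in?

Zeta

-2.07·-29.057 + 0.65·14.555 = 69.609, which is > 68.148
-1.87·-29.057 − 1.98·14.555 = 25.518, which is > 20.449
0.05·-29.057 + 2.41·14.555 = 33.625, which is < 38.944
This sign pattern matches Zeta.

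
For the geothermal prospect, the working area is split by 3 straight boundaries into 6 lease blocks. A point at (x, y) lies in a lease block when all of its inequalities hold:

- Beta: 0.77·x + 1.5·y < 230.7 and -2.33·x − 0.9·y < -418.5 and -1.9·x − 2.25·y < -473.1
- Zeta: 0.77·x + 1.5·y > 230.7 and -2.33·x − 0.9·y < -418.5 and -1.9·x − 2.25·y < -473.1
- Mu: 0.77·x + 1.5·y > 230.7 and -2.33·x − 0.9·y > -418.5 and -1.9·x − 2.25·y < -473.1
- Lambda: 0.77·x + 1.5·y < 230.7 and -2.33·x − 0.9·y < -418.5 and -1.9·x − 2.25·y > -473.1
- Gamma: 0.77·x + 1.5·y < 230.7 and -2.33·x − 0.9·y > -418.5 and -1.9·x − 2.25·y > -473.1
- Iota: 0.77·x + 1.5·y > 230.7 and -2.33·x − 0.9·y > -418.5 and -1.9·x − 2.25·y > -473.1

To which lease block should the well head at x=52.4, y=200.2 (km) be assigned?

0.77·52.4 + 1.5·200.2 = 340.648, which is > 230.7
-2.33·52.4 − 0.9·200.2 = -302.272, which is > -418.5
-1.9·52.4 − 2.25·200.2 = -550.010, which is < -473.1
This sign pattern matches Mu.

Mu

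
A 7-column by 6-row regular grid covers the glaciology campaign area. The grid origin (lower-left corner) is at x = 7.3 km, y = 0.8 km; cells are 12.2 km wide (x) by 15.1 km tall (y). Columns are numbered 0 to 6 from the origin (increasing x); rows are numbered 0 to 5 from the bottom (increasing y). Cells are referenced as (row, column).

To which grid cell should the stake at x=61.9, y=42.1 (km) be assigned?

(2, 4)

Column index: ⌊(61.9 − 7.3) / 12.2⌋ = ⌊4.475⌋ = 4
Row offset from origin: ⌊(42.1 − 0.8) / 15.1⌋ = ⌊2.735⌋ = 2 → row 2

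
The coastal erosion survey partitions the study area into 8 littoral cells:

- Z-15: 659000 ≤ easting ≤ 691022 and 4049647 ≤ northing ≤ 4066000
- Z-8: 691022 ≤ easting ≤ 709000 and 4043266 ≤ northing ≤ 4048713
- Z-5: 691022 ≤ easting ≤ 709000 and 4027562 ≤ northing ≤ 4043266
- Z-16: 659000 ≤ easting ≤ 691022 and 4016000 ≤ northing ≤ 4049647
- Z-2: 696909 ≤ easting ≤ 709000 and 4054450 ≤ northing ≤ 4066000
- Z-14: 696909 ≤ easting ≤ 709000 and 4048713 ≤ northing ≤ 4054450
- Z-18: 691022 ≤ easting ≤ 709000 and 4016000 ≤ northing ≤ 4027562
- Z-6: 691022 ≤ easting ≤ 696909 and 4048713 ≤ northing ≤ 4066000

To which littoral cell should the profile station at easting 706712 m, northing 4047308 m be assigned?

Z-8

The point has easting = 706712 and northing = 4047308.
Only Z-8 satisfies 691022 ≤ easting ≤ 709000 and 4043266 ≤ northing ≤ 4048713.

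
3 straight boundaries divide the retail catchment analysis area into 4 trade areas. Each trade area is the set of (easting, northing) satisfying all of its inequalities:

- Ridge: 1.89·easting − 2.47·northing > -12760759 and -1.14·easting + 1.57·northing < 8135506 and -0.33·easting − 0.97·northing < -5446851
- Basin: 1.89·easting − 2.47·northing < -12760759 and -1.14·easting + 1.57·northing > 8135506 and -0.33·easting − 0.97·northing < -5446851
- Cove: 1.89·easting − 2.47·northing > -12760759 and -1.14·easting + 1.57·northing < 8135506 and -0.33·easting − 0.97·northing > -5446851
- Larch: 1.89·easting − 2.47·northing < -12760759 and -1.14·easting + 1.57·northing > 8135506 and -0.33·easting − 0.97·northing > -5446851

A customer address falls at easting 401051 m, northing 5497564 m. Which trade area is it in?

Basin

1.89·401051 − 2.47·5497564 = -12820996.690, which is < -12760759
-1.14·401051 + 1.57·5497564 = 8173977.340, which is > 8135506
-0.33·401051 − 0.97·5497564 = -5464983.910, which is < -5446851
This sign pattern matches Basin.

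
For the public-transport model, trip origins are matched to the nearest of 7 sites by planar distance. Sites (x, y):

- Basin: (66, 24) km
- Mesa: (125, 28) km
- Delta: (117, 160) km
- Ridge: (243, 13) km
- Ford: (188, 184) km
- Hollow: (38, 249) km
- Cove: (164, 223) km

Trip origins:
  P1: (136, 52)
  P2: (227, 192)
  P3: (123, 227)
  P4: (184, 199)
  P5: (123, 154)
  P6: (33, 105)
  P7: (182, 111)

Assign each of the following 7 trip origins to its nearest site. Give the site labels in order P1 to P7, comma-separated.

P1 → Mesa (d²=697.00)
P2 → Ford (d²=1585.00)
P3 → Cove (d²=1697.00)
P4 → Ford (d²=241.00)
P5 → Delta (d²=72.00)
P6 → Basin (d²=7650.00)
P7 → Ford (d²=5365.00)

Mesa, Ford, Cove, Ford, Delta, Basin, Ford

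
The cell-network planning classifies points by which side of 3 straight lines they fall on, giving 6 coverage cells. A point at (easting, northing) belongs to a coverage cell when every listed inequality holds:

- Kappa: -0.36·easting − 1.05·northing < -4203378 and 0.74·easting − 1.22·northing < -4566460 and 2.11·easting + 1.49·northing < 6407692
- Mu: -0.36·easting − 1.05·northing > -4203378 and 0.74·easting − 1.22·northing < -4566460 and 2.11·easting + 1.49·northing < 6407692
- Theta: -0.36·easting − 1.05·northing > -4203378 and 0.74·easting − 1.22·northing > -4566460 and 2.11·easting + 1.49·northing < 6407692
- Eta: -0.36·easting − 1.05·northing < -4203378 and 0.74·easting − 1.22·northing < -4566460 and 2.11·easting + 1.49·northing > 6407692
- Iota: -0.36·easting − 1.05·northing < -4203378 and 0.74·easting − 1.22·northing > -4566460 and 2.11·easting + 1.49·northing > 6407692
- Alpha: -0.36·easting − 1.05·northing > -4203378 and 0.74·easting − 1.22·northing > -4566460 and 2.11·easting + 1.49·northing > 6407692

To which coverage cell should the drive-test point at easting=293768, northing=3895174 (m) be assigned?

-0.36·293768 − 1.05·3895174 = -4195689.180, which is > -4203378
0.74·293768 − 1.22·3895174 = -4534723.960, which is > -4566460
2.11·293768 + 1.49·3895174 = 6423659.740, which is > 6407692
This sign pattern matches Alpha.

Alpha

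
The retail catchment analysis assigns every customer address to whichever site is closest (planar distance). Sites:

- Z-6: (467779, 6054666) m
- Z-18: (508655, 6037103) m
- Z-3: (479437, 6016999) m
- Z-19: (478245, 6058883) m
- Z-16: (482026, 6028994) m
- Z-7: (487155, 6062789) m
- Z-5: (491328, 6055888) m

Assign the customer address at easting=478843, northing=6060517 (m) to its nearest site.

Z-19

Squared distances to each site:
Z-6: 156646297.000; Z-18: 1436970740.000; Z-3: 1894169160.000; Z-19: 3027560.000; Z-16: 1003831018.000; Z-7: 74251328.000; Z-5: 177302866.000.
Minimum at Z-19.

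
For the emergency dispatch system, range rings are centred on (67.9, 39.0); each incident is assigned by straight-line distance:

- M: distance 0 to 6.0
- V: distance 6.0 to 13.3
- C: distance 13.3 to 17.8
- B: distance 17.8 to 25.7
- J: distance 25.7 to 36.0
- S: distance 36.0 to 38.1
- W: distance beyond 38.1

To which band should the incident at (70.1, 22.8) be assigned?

C

Distance = √((70.1−67.9)² + (22.8−39.0)²) = √(4.840 + 262.440) = 16.349.
13.3 ≤ 16.349 < 17.8 → C.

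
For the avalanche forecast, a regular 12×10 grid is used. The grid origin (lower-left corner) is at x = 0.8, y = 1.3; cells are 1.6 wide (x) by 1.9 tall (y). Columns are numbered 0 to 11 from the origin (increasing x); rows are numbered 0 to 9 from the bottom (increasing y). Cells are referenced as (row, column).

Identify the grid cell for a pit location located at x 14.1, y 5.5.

(2, 8)

Column index: ⌊(14.1 − 0.8) / 1.6⌋ = ⌊8.312⌋ = 8
Row offset from origin: ⌊(5.5 − 1.3) / 1.9⌋ = ⌊2.211⌋ = 2 → row 2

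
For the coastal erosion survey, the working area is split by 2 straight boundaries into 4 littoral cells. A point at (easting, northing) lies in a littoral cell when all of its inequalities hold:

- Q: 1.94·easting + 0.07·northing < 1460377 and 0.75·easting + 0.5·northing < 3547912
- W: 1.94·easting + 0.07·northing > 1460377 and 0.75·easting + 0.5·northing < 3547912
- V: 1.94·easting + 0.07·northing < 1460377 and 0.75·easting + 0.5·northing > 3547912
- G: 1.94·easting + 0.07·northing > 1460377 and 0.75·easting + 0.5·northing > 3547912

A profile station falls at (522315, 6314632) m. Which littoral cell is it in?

V

1.94·522315 + 0.07·6314632 = 1455315.340, which is < 1460377
0.75·522315 + 0.5·6314632 = 3549052.250, which is > 3547912
This sign pattern matches V.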